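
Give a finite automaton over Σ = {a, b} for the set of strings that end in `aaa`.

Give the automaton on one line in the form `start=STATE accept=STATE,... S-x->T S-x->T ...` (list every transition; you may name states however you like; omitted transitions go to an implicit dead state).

start=S0 accept=S3 S0-a->S1 S0-b->S0 S1-a->S2 S1-b->S0 S2-a->S3 S2-b->S0 S3-a->S3 S3-b->S0

Remember how much of `aaa` the current input suffix matches. State S0 means no match yet; S1 means the last symbol is `a`; S2 means the last 2 symbols are `aa`; S3 means the last 3 symbols are `aaa`. Only S3 accepts. On a mismatch, fall back to the longest proper suffix that is still a prefix of `aaa`.
With 4 states:
        a   b  
>  S0   S1  S0 
   S1   S2  S0 
   S2   S3  S0 
 * S3   S3  S0 
(> = start, * = accepting)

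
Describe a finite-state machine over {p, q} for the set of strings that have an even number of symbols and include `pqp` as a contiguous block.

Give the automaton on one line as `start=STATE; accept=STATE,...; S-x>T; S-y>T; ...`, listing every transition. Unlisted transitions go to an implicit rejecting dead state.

start=s0; accept=s7; s0-p>s1; s0-q>s2; s1-p>s3; s1-q>s4; s2-p>s3; s2-q>s0; s3-p>s1; s3-q>s5; s4-p>s6; s4-q>s2; s5-p>s7; s5-q>s0; s6-p>s7; s6-q>s7; s7-p>s6; s7-q>s6

Build one automaton per condition and run them in lockstep. The first has 2 states tracking the input length modulo 2; the second has 4 states tracking whether and how much of `pqp` has been seen. A product state is a pair (one from each), accepting exactly when both do.
        p   q  
>  s0   s1  s2 
   s1   s3  s4 
   s2   s3  s0 
   s3   s1  s5 
   s4   s6  s2 
   s5   s7  s0 
   s6   s7  s7 
 * s7   s6  s6 
(> = start, * = accepting)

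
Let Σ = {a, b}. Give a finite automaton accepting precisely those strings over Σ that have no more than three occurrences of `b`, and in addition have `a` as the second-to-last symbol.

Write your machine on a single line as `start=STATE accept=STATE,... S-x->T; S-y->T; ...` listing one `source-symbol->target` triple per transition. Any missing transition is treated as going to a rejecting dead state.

start=s0; accept=s3,s4,s7,s8,s11,s12,s15; s0-a->s1; s0-b->s2; s1-a->s3; s1-b->s4; s2-a->s5; s2-b->s6; s3-a->s3; s3-b->s4; s4-a->s5; s4-b->s6; s5-a->s7; s5-b->s8; s6-a->s9; s6-b->s10; s7-a->s7; s7-b->s8; s8-a->s9; s8-b->s10; s9-a->s11; s9-b->s12; s10-a->s13; s10-b->s14; s11-a->s11; s11-b->s12; s12-a->s13; s12-b->s14; s13-a->s15; s13-b->s14; s14-a->s14; s14-b->s14; s15-a->s15; s15-b->s14

Run two small machines in parallel and take their product. The first has 5 states tracking the count of `b`s, saturating at 4; the second has 7 states tracking the last 2 symbols read. A product state is a pair (one from each), accepting exactly when both do. Equivalent product states are then merged.
16 states suffice.
          a    b  
>  s0     s1   s2 
   s1     s3   s4 
   s2     s5   s6 
 * s3     s3   s4 
 * s4     s5   s6 
   s5     s7   s8 
   s6     s9  s10 
 * s7     s7   s8 
 * s8     s9  s10 
   s9    s11  s12 
   s10   s13  s14 
 * s11   s11  s12 
 * s12   s13  s14 
   s13   s15  s14 
   s14   s14  s14 
 * s15   s15  s14 
(> = start, * = accepting)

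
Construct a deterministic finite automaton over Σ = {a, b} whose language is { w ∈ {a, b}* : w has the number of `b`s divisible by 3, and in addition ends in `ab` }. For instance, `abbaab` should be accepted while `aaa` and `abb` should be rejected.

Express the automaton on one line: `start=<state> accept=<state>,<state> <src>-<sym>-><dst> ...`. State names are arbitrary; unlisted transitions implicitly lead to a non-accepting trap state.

start=q0 accept=q4 q0-a->q0 q0-b->q1 q1-a->q1 q1-b->q2 q2-a->q3 q2-b->q0 q3-a->q3 q3-b->q4 q4-a->q0 q4-b->q1

Build one automaton per condition and run them in lockstep. One (3 states) tracks the count of `b`s modulo 3; the other (3 states) tracks how much of the suffix `ab` has currently been matched. Each combined state is a pair, one component from each; accept when both components accept. Equivalent product states are then merged.
        a   b  
>  q0   q0  q1 
   q1   q1  q2 
   q2   q3  q0 
   q3   q3  q4 
 * q4   q0  q1 
(> = start, * = accepting)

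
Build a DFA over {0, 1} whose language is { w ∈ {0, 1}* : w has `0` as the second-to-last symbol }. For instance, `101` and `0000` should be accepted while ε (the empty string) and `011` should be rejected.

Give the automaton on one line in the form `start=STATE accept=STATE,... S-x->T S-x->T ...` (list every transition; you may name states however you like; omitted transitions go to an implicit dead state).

Because acceptance depends on a position counted from the end, the machine has to buffer the most recent 2 symbols. Make each state the string of the last up-to-2 symbols read; on input `x` shift the window left and append `x`. Accept when the buffered window has length 2 and begins with `0`.
A 7-state machine:
        0   1  
>  s0   s1  s2 
   s1   s3  s4 
   s2   s5  s6 
 * s3   s3  s4 
 * s4   s5  s6 
   s5   s3  s4 
   s6   s5  s6 
(> = start, * = accepting)

start=s0 accept=s3,s4 s0-0->s1 s0-1->s2 s1-0->s3 s1-1->s4 s2-0->s5 s2-1->s6 s3-0->s3 s3-1->s4 s4-0->s5 s4-1->s6 s5-0->s3 s5-1->s4 s6-0->s5 s6-1->s6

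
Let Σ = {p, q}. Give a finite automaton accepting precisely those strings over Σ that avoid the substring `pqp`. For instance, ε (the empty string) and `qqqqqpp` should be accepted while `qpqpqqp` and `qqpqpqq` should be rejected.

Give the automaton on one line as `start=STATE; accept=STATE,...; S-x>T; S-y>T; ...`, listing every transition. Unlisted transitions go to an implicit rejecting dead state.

Track partial matches of the forbidden pattern `pqp`. State D is a dead state reached once `pqp` has occurred; every other state accepts. A means no part of `pqp` is currently matched.
With 4 states:
       p  q 
>* A   B  A 
 * B   B  C 
 * C   D  A 
   D   D  D 
(> = start, * = accepting)

start=A; accept=A,B,C; A-p>B; A-q>A; B-p>B; B-q>C; C-p>D; C-q>A; D-p>D; D-q>D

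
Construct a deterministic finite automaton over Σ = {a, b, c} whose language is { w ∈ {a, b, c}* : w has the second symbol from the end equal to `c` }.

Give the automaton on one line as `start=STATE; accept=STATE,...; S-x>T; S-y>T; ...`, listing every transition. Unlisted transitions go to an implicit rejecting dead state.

start=q0; accept=q10,q11,q12; q0-a>q1; q0-b>q2; q0-c>q3; q1-a>q4; q1-b>q5; q1-c>q6; q2-a>q7; q2-b>q8; q2-c>q9; q3-a>q10; q3-b>q11; q3-c>q12; q4-a>q4; q4-b>q5; q4-c>q6; q5-a>q7; q5-b>q8; q5-c>q9; q6-a>q10; q6-b>q11; q6-c>q12; q7-a>q4; q7-b>q5; q7-c>q6; q8-a>q7; q8-b>q8; q8-c>q9; q9-a>q10; q9-b>q11; q9-c>q12; q10-a>q4; q10-b>q5; q10-c>q6; q11-a>q7; q11-b>q8; q11-c>q9; q12-a>q10; q12-b>q11; q12-c>q12

A DFA must remember the last 2 symbols (since which symbol is second-to-last isn't known until the input ends). Use one state per possible window of the last ≤2 symbols; accept from those whose window starts with `c`.
          a    b    c  
>  q0     q1   q2   q3 
   q1     q4   q5   q6 
   q2     q7   q8   q9 
   q3    q10  q11  q12 
   q4     q4   q5   q6 
   q5     q7   q8   q9 
   q6    q10  q11  q12 
   q7     q4   q5   q6 
   q8     q7   q8   q9 
   q9    q10  q11  q12 
 * q10    q4   q5   q6 
 * q11    q7   q8   q9 
 * q12   q10  q11  q12 
(> = start, * = accepting)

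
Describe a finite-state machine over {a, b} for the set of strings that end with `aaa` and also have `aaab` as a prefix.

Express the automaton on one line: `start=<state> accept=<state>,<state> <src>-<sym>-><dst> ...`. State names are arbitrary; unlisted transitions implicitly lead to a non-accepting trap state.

start=S0 accept=S8 S0-a->S1 S0-b->S2 S1-a->S3 S1-b->S2 S2-a->S2 S2-b->S2 S3-a->S4 S3-b->S2 S4-a->S2 S4-b->S5 S5-a->S6 S5-b->S5 S6-a->S7 S6-b->S5 S7-a->S8 S7-b->S5 S8-a->S8 S8-b->S5

Handle the two conditions separately and then intersect. The first has 4 states tracking how much of the suffix `aaa` has currently been matched; the second has 6 states tracking whether the input so far still matches the prefix `aaab`. A product state is a pair (one from each), accepting exactly when both do. After merging equivalent states the machine shrinks.
With 9 states:
        a   b  
>  S0   S1  S2 
   S1   S3  S2 
   S2   S2  S2 
   S3   S4  S2 
   S4   S2  S5 
   S5   S6  S5 
   S6   S7  S5 
   S7   S8  S5 
 * S8   S8  S5 
(> = start, * = accepting)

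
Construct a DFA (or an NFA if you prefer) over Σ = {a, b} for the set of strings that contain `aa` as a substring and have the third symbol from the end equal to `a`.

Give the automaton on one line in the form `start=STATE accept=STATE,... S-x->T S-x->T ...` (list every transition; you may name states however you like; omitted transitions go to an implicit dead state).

start=q0 accept=q3,q4,q5,q6 q0-a->q1 q0-b->q0 q1-a->q2 q1-b->q0 q2-a->q3 q2-b->q4 q3-a->q3 q3-b->q4 q4-a->q5 q4-b->q6 q5-a->q2 q5-b->q7 q6-a->q8 q6-b->q9 q7-a->q5 q7-b->q6 q8-a->q2 q8-b->q7 q9-a->q8 q9-b->q9

Handle the two conditions separately and then intersect. The first has 3 states tracking whether and how much of `aa` has been seen; the second has 15 states tracking the last 3 symbols read. A product state is a pair (one from each), accepting exactly when both do. Equivalent product states are then merged.
With 10 states:
        a   b  
>  q0   q1  q0 
   q1   q2  q0 
   q2   q3  q4 
 * q3   q3  q4 
 * q4   q5  q6 
 * q5   q2  q7 
 * q6   q8  q9 
   q7   q5  q6 
   q8   q2  q7 
   q9   q8  q9 
(> = start, * = accepting)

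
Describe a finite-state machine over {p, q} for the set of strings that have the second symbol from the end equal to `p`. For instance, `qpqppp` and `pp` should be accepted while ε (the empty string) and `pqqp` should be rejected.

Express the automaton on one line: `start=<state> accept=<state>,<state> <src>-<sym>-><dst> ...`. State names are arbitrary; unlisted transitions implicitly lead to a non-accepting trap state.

Because acceptance depends on a position counted from the end, the machine has to buffer the most recent 2 symbols. Make each state the string of the last up-to-2 symbols read; on input `x` shift the window left and append `x`. Accept when the buffered window has length 2 and begins with `p`.
A 7-state machine:
        p   q  
>  S0   S1  S2 
   S1   S3  S4 
   S2   S5  S6 
 * S3   S3  S4 
 * S4   S5  S6 
   S5   S3  S4 
   S6   S5  S6 
(> = start, * = accepting)

start=S0 accept=S3,S4 S0-p->S1 S0-q->S2 S1-p->S3 S1-q->S4 S2-p->S5 S2-q->S6 S3-p->S3 S3-q->S4 S4-p->S5 S4-q->S6 S5-p->S3 S5-q->S4 S6-p->S5 S6-q->S6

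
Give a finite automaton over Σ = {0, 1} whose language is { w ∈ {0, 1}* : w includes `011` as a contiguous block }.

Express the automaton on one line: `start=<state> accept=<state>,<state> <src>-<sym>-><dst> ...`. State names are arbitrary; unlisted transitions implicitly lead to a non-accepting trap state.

Track how much of `011` has been matched so far: state A is no progress, D is the absorbing accept state reached once `011` has occurred. Intermediate states record partial matches; on a mismatch, fall back to the longest reusable overlap.
       0  1 
>  A   B  A 
   B   B  C 
   C   B  D 
 * D   D  D 
(> = start, * = accepting)

start=A accept=D A-0->B A-1->A B-0->B B-1->C C-0->B C-1->D D-0->D D-1->D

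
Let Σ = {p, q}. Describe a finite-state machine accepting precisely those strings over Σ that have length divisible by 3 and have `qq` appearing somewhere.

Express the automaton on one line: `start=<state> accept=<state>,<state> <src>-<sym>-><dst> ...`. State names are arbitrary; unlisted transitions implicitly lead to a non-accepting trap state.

start=A accept=H A-p->B A-q->C B-p->D B-q->E C-p->D C-q->F D-p->A D-q->G E-p->A E-q->H F-p->H F-q->H G-p->B G-q->I H-p->I H-q->I I-p->F I-q->F

Build one automaton per condition and run them in lockstep. One (3 states) tracks the input length modulo 3; the other (3 states) tracks whether and how much of `qq` has been seen. Each combined state is a pair, one component from each; accept when both components accept.
9 states suffice.
       p  q 
>  A   B  C 
   B   D  E 
   C   D  F 
   D   A  G 
   E   A  H 
   F   H  H 
   G   B  I 
 * H   I  I 
   I   F  F 
(> = start, * = accepting)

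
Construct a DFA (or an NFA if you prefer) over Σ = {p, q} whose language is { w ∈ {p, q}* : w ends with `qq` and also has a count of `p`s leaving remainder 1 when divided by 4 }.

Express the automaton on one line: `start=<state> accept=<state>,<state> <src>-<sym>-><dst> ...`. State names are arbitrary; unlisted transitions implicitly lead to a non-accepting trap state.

Run two small machines in parallel and take their product. One (3 states) tracks how much of the suffix `qq` has currently been matched; the other (4 states) tracks the count of `p`s modulo 4. Each combined state is a pair, one component from each; accept when both components accept.
12 states suffice.
          p    q  
>  S0     S1   S2 
   S1     S3   S4 
   S2     S1   S5 
   S3     S6   S7 
   S4     S3   S8 
   S5     S1   S5 
   S6     S0   S9 
   S7     S6  S10 
 * S8     S3   S8 
   S9     S0  S11 
   S10    S6  S10 
   S11    S0  S11 
(> = start, * = accepting)

start=S0 accept=S8 S0-p->S1 S0-q->S2 S1-p->S3 S1-q->S4 S2-p->S1 S2-q->S5 S3-p->S6 S3-q->S7 S4-p->S3 S4-q->S8 S5-p->S1 S5-q->S5 S6-p->S0 S6-q->S9 S7-p->S6 S7-q->S10 S8-p->S3 S8-q->S8 S9-p->S0 S9-q->S11 S10-p->S6 S10-q->S10 S11-p->S0 S11-q->S11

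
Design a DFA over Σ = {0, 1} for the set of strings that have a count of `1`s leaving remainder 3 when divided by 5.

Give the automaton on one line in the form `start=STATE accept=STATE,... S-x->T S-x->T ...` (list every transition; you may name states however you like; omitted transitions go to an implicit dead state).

Keep the running count of `1`s modulo 5: each `1` advances along the cycle S0 → S1 → S2 → S3 → S4 → S0 while other symbols loop. Accept at S3.
        0   1  
>  S0   S0  S1 
   S1   S1  S2 
   S2   S2  S3 
 * S3   S3  S4 
   S4   S4  S0 
(> = start, * = accepting)

start=S0 accept=S3 S0-0->S0 S0-1->S1 S1-0->S1 S1-1->S2 S2-0->S2 S2-1->S3 S3-0->S3 S3-1->S4 S4-0->S4 S4-1->S0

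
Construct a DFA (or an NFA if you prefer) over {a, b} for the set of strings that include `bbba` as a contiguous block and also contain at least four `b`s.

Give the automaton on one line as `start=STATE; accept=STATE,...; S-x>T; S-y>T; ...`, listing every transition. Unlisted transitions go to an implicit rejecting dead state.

Handle the two conditions separately and then intersect. One (5 states) tracks whether and how much of `bbba` has been seen; the other (6 states) tracks the count of `b`s, saturating at 5. Each combined state is a pair, one component from each; accept when both components accept.
A 21-state machine:
          a    b  
>  s0     s0   s1 
   s1     s2   s3 
   s2     s2   s4 
   s3     s5   s6 
   s4     s5   s7 
   s5     s5   s8 
   s6     s9  s10 
   s7    s11  s10 
   s8    s11  s12 
   s9     s9  s13 
   s10   s13  s14 
   s11   s11  s15 
   s12   s16  s14 
 * s13   s13  s17 
   s14   s17  s14 
   s15   s16  s18 
   s16   s16  s19 
 * s17   s17  s17 
   s18   s20  s14 
   s19   s20  s18 
   s20   s20  s19 
(> = start, * = accepting)

start=s0; accept=s13,s17; s0-a>s0; s0-b>s1; s1-a>s2; s1-b>s3; s2-a>s2; s2-b>s4; s3-a>s5; s3-b>s6; s4-a>s5; s4-b>s7; s5-a>s5; s5-b>s8; s6-a>s9; s6-b>s10; s7-a>s11; s7-b>s10; s8-a>s11; s8-b>s12; s9-a>s9; s9-b>s13; s10-a>s13; s10-b>s14; s11-a>s11; s11-b>s15; s12-a>s16; s12-b>s14; s13-a>s13; s13-b>s17; s14-a>s17; s14-b>s14; s15-a>s16; s15-b>s18; s16-a>s16; s16-b>s19; s17-a>s17; s17-b>s17; s18-a>s20; s18-b>s14; s19-a>s20; s19-b>s18; s20-a>s20; s20-b>s19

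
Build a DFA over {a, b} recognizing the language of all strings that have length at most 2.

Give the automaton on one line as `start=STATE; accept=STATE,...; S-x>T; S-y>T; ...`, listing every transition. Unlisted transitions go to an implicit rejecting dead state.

start=q0; accept=q0,q1,q2; q0-a>q1; q0-b>q1; q1-a>q2; q1-b>q2; q2-a>q3; q2-b>q3; q3-a>q3; q3-b>q3

We only need to distinguish lengths 0, 1, …, 2, and '>2'. Chain q0 → q1 → q2 → q3 on every symbol, with q3 looping. Accepting states: {q0, q1, q2}.
With 4 states:
        a   b  
>* q0   q1  q1 
 * q1   q2  q2 
 * q2   q3  q3 
   q3   q3  q3 
(> = start, * = accepting)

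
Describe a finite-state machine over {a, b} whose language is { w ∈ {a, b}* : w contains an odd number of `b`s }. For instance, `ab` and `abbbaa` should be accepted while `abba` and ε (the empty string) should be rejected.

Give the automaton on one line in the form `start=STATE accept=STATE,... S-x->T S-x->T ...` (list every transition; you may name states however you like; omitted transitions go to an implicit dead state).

The only thing that matters is how many `b`s have appeared, reduced mod 2. Use one state per residue: S0 for 0, …, S1 for 1. Reading `b` moves to the next residue; anything else stays put. S1 is accepting.
        a   b  
>  S0   S0  S1 
 * S1   S1  S0 
(> = start, * = accepting)

start=S0 accept=S1 S0-a->S0 S0-b->S1 S1-a->S1 S1-b->S0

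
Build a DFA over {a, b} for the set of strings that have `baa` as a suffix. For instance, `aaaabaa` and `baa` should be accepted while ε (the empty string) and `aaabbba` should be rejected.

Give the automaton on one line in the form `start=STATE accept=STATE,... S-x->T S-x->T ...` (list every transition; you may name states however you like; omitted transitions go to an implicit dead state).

start=q0 accept=q3 q0-a->q0 q0-b->q1 q1-a->q2 q1-b->q1 q2-a->q3 q2-b->q1 q3-a->q0 q3-b->q1

Let each state record the length of the longest suffix of the input read so far that is also a prefix of `baa`. q1 means the last symbol is `b`; q2 means the last 2 symbols are `ba`; q3 means the last 3 symbols are `baa`. Accept only at q3, where the string currently ends in `baa`.
4 states suffice.
        a   b  
>  q0   q0  q1 
   q1   q2  q1 
   q2   q3  q1 
 * q3   q0  q1 
(> = start, * = accepting)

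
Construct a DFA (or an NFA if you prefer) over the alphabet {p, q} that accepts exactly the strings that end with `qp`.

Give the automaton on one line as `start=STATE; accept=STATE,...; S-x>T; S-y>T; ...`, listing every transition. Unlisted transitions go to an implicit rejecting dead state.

Remember how much of `qp` the current input suffix matches. State A means no match yet; B means the last symbol is `q`; C means the last 2 symbols are `qp`. Only C accepts. On a mismatch, fall back to the longest proper suffix that is still a prefix of `qp`.
       p  q 
>  A   A  B 
   B   C  B 
 * C   A  B 
(> = start, * = accepting)

start=A; accept=C; A-p>A; A-q>B; B-p>C; B-q>B; C-p>A; C-q>B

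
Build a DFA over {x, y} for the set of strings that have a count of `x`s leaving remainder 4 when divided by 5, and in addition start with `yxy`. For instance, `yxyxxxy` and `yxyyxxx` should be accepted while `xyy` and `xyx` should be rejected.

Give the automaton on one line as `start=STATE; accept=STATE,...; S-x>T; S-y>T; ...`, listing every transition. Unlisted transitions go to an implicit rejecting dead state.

start=s0; accept=s11; s0-x>s1; s0-y>s2; s1-x>s3; s1-y>s1; s2-x>s4; s2-y>s5; s3-x>s6; s3-y>s3; s4-x>s3; s4-y>s7; s5-x>s1; s5-y>s5; s6-x>s8; s6-y>s6; s7-x>s9; s7-y>s7; s8-x>s5; s8-y>s8; s9-x>s10; s9-y>s9; s10-x>s11; s10-y>s10; s11-x>s12; s11-y>s11; s12-x>s7; s12-y>s12

Handle the two conditions separately and then intersect. The first has 5 states tracking the count of `x`s modulo 5; the second has 5 states tracking whether the input so far still matches the prefix `yxy`. A product state is a pair (one from each), accepting exactly when both do.
13 states suffice.
          x    y  
>  s0     s1   s2 
   s1     s3   s1 
   s2     s4   s5 
   s3     s6   s3 
   s4     s3   s7 
   s5     s1   s5 
   s6     s8   s6 
   s7     s9   s7 
   s8     s5   s8 
   s9    s10   s9 
   s10   s11  s10 
 * s11   s12  s11 
   s12    s7  s12 
(> = start, * = accepting)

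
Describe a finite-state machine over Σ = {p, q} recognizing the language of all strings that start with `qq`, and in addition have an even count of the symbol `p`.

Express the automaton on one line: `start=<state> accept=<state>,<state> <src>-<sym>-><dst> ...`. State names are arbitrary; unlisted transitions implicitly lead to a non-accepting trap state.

Handle the two conditions separately and then intersect. One (4 states) tracks whether the input so far still matches the prefix `qq`; the other (2 states) tracks the count of `p`s modulo 2. Each combined state is a pair, one component from each; accept when both components accept.
6 states suffice.
        p   q  
>  s0   s1  s2 
   s1   s3  s1 
   s2   s1  s4 
   s3   s1  s3 
 * s4   s5  s4 
   s5   s4  s5 
(> = start, * = accepting)

start=s0 accept=s4 s0-p->s1 s0-q->s2 s1-p->s3 s1-q->s1 s2-p->s1 s2-q->s4 s3-p->s1 s3-q->s3 s4-p->s5 s4-q->s4 s5-p->s4 s5-q->s5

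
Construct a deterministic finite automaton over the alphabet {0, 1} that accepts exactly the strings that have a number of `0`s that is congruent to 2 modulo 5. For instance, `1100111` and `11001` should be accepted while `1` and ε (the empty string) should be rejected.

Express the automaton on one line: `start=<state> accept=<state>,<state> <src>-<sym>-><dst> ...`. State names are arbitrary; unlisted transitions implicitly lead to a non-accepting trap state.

start=A accept=C A-0->B A-1->A B-0->C B-1->B C-0->D C-1->C D-0->E D-1->D E-0->A E-1->E

The only thing that matters is how many `0`s have appeared, reduced mod 5. Use one state per residue: A for 0, …, E for 4. Reading `0` moves to the next residue; anything else stays put. C is accepting.
A 5-state machine:
       0  1 
>  A   B  A 
   B   C  B 
 * C   D  C 
   D   E  D 
   E   A  E 
(> = start, * = accepting)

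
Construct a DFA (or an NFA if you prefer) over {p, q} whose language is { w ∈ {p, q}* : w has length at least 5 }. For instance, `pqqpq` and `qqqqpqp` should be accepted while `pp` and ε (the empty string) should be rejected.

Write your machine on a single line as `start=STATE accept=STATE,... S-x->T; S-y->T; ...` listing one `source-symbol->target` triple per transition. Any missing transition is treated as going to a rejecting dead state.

Count input length up to 6: every symbol moves from s0 toward s6, which means 'more than 5' and absorbs. Accept from {s5, s6}.
A 7-state machine:
        p   q  
>  s0   s1  s1 
   s1   s2  s2 
   s2   s3  s3 
   s3   s4  s4 
   s4   s5  s5 
 * s5   s6  s6 
 * s6   s6  s6 
(> = start, * = accepting)

start=s0; accept=s5,s6; s0-p->s1; s0-q->s1; s1-p->s2; s1-q->s2; s2-p->s3; s2-q->s3; s3-p->s4; s3-q->s4; s4-p->s5; s4-q->s5; s5-p->s6; s5-q->s6; s6-p->s6; s6-q->s6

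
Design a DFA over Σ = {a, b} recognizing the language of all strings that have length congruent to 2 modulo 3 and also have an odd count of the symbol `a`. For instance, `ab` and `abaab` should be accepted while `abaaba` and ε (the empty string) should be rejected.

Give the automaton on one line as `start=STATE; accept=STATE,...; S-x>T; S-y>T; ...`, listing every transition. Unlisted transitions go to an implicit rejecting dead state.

start=s0; accept=s4; s0-a>s1; s0-b>s2; s1-a>s3; s1-b>s4; s2-a>s4; s2-b>s3; s3-a>s5; s3-b>s0; s4-a>s0; s4-b>s5; s5-a>s2; s5-b>s1

Run two small machines in parallel and take their product. The first has 3 states tracking the input length modulo 3; the second has 2 states tracking the count of `a`s modulo 2. A product state is a pair (one from each), accepting exactly when both do.
A 6-state machine:
        a   b  
>  s0   s1  s2 
   s1   s3  s4 
   s2   s4  s3 
   s3   s5  s0 
 * s4   s0  s5 
   s5   s2  s1 
(> = start, * = accepting)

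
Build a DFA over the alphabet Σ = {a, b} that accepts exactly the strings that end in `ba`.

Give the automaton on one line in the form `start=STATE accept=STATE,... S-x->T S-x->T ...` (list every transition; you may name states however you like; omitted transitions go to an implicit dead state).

Remember how much of `ba` the current input suffix matches. State q0 means no match yet; q1 means the last symbol is `b`; q2 means the last 2 symbols are `ba`. Only q2 accepts. On a mismatch, fall back to the longest proper suffix that is still a prefix of `ba`.
3 states suffice.
        a   b  
>  q0   q0  q1 
   q1   q2  q1 
 * q2   q0  q1 
(> = start, * = accepting)

start=q0 accept=q2 q0-a->q0 q0-b->q1 q1-a->q2 q1-b->q1 q2-a->q0 q2-b->q1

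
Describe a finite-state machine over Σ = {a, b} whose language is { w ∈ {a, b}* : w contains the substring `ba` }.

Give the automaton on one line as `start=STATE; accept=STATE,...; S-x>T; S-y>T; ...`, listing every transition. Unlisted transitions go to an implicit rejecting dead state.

start=s0; accept=s2; s0-a>s0; s0-b>s1; s1-a>s2; s1-b>s1; s2-a>s2; s2-b>s2

States s0..s1 record the length of the longest prefix of `ba` that matches the current input suffix. Reaching s2 means `ba` has been seen, and we stay there forever. Accept from s2.
With 3 states:
        a   b  
>  s0   s0  s1 
   s1   s2  s1 
 * s2   s2  s2 
(> = start, * = accepting)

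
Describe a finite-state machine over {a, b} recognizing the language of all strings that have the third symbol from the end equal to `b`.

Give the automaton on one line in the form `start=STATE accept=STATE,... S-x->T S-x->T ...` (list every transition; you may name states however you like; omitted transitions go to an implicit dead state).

A DFA must remember the last 3 symbols (since which symbol is third-to-last isn't known until the input ends). Use one state per possible window of the last ≤3 symbols; accept from those whose window starts with `b`.
With 15 states:
          a    b  
>  q0     q1   q2 
   q1     q3   q4 
   q2     q5   q6 
   q3     q7   q8 
   q4     q9  q10 
   q5    q11  q12 
   q6    q13  q14 
   q7     q7   q8 
   q8     q9  q10 
   q9    q11  q12 
   q10   q13  q14 
 * q11    q7   q8 
 * q12    q9  q10 
 * q13   q11  q12 
 * q14   q13  q14 
(> = start, * = accepting)

start=q0 accept=q11,q12,q13,q14 q0-a->q1 q0-b->q2 q1-a->q3 q1-b->q4 q2-a->q5 q2-b->q6 q3-a->q7 q3-b->q8 q4-a->q9 q4-b->q10 q5-a->q11 q5-b->q12 q6-a->q13 q6-b->q14 q7-a->q7 q7-b->q8 q8-a->q9 q8-b->q10 q9-a->q11 q9-b->q12 q10-a->q13 q10-b->q14 q11-a->q7 q11-b->q8 q12-a->q9 q12-b->q10 q13-a->q11 q13-b->q12 q14-a->q13 q14-b->q14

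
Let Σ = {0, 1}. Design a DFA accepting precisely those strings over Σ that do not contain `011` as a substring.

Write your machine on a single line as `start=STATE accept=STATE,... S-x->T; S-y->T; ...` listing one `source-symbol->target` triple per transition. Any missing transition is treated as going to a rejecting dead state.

Track partial matches of the forbidden pattern `011`. State s3 is a dead state reached once `011` has occurred; every other state accepts. s0 means no part of `011` is currently matched.
        0   1  
>* s0   s1  s0 
 * s1   s1  s2 
 * s2   s1  s3 
   s3   s3  s3 
(> = start, * = accepting)

start=s0; accept=s0,s1,s2; s0-0->s1; s0-1->s0; s1-0->s1; s1-1->s2; s2-0->s1; s2-1->s3; s3-0->s3; s3-1->s3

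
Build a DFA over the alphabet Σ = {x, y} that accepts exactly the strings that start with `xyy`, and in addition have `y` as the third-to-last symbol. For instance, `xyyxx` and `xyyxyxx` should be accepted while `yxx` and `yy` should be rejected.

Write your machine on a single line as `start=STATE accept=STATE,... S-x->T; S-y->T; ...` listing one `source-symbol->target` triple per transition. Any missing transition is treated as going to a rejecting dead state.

start=A; accept=F,G,H,I; A-x->B; A-y->C; B-x->C; B-y->D; C-x->C; C-y->C; D-x->C; D-y->E; E-x->F; E-y->G; F-x->H; F-y->I; G-x->F; G-y->G; H-x->J; H-y->K; I-x->L; I-y->E; J-x->J; J-y->K; K-x->L; K-y->E; L-x->H; L-y->I

Handle the two conditions separately and then intersect. The first has 5 states tracking whether the input so far still matches the prefix `xyy`; the second has 15 states tracking the last 3 symbols read. A product state is a pair (one from each), accepting exactly when both do. Equivalent product states are then merged.
       x  y 
>  A   B  C 
   B   C  D 
   C   C  C 
   D   C  E 
   E   F  G 
 * F   H  I 
 * G   F  G 
 * H   J  K 
 * I   L  E 
   J   J  K 
   K   L  E 
   L   H  I 
(> = start, * = accepting)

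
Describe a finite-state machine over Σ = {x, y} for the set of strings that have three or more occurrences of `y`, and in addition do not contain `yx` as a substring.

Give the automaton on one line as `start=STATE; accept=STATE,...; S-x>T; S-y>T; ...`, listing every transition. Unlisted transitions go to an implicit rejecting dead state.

start=A; accept=E; A-x>A; A-y>B; B-x>C; B-y>D; C-x>C; C-y>C; D-x>C; D-y>E; E-x>C; E-y>E

Build one automaton per condition and run them in lockstep. One (5 states) tracks the count of `y`s, saturating at 4; the other (3 states) tracks partial matches of the forbidden pattern `yx`. Each combined state is a pair, one component from each; accept when both components accept. After merging equivalent states the machine shrinks.
5 states suffice.
       x  y 
>  A   A  B 
   B   C  D 
   C   C  C 
   D   C  E 
 * E   C  E 
(> = start, * = accepting)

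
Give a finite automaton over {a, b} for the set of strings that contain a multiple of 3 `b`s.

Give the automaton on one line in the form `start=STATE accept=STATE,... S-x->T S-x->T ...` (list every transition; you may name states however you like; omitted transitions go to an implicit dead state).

start=q0 accept=q0 q0-a->q0 q0-b->q1 q1-a->q1 q1-b->q2 q2-a->q2 q2-b->q0

The only thing that matters is how many `b`s have appeared, reduced mod 3. Use one state per residue: q0 for 0, …, q2 for 2. Reading `b` moves to the next residue; anything else stays put. q0 is accepting.
3 states suffice.
        a   b  
>* q0   q0  q1 
   q1   q1  q2 
   q2   q2  q0 
(> = start, * = accepting)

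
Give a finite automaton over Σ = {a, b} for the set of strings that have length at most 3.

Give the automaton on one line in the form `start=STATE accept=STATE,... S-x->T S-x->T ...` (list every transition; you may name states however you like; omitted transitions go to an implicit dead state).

start=q0 accept=q0,q1,q2,q3 q0-a->q1 q0-b->q1 q1-a->q2 q1-b->q2 q2-a->q3 q2-b->q3 q3-a->q4 q3-b->q4 q4-a->q4 q4-b->q4

We only need to distinguish lengths 0, 1, …, 3, and '>3'. Chain q0 → q1 → q2 → q3 → q4 on every symbol, with q4 looping. Accepting states: {q0, q1, q2, q3}.
A 5-state machine:
        a   b  
>* q0   q1  q1 
 * q1   q2  q2 
 * q2   q3  q3 
 * q3   q4  q4 
   q4   q4  q4 
(> = start, * = accepting)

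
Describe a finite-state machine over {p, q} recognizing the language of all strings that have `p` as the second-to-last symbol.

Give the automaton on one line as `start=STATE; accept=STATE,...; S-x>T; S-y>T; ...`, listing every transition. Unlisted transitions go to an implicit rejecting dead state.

Because acceptance depends on a position counted from the end, the machine has to buffer the most recent 2 symbols. Make each state the string of the last up-to-2 symbols read; on input `x` shift the window left and append `x`. Accept when the buffered window has length 2 and begins with `p`.
A 7-state machine:
        p   q  
>  s0   s1  s2 
   s1   s3  s4 
   s2   s5  s6 
 * s3   s3  s4 
 * s4   s5  s6 
   s5   s3  s4 
   s6   s5  s6 
(> = start, * = accepting)

start=s0; accept=s3,s4; s0-p>s1; s0-q>s2; s1-p>s3; s1-q>s4; s2-p>s5; s2-q>s6; s3-p>s3; s3-q>s4; s4-p>s5; s4-q>s6; s5-p>s3; s5-q>s4; s6-p>s5; s6-q>s6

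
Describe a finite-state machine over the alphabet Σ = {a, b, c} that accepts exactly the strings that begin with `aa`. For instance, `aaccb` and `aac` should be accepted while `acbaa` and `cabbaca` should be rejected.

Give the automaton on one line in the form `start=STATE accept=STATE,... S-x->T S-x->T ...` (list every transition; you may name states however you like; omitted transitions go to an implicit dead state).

start=q0 accept=q2 q0-a->q1 q0-b->q3 q0-c->q3 q1-a->q2 q1-b->q3 q1-c->q3 q2-a->q2 q2-b->q2 q2-c->q2 q3-a->q3 q3-b->q3 q3-c->q3

Walk along `aa` while the input agrees: from q0 take `a` to q1, and so on. Any deviation drops to the rejecting sink q3. Once q2 is reached the prefix is confirmed and every continuation is accepted.
With 4 states:
        a   b   c  
>  q0   q1  q3  q3 
   q1   q2  q3  q3 
 * q2   q2  q2  q2 
   q3   q3  q3  q3 
(> = start, * = accepting)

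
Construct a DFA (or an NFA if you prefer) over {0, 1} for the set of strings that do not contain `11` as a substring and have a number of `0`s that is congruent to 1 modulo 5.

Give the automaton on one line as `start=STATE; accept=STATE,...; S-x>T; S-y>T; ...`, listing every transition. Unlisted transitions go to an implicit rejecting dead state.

Run two small machines in parallel and take their product. One (3 states) tracks partial matches of the forbidden pattern `11`; the other (5 states) tracks the count of `0`s modulo 5. Each combined state is a pair, one component from each; accept when both components accept.
15 states suffice.
          0    1  
>  q0     q1   q2 
 * q1     q3   q4 
   q2     q1   q5 
   q3     q6   q7 
 * q4     q3   q8 
   q5     q8   q5 
   q6     q9  q10 
   q7     q6  q11 
   q8    q11   q8 
   q9     q0  q12 
   q10    q9  q13 
   q11   q13  q11 
   q12    q0  q14 
   q13   q14  q13 
   q14    q5  q14 
(> = start, * = accepting)

start=q0; accept=q1,q4; q0-0>q1; q0-1>q2; q1-0>q3; q1-1>q4; q2-0>q1; q2-1>q5; q3-0>q6; q3-1>q7; q4-0>q3; q4-1>q8; q5-0>q8; q5-1>q5; q6-0>q9; q6-1>q10; q7-0>q6; q7-1>q11; q8-0>q11; q8-1>q8; q9-0>q0; q9-1>q12; q10-0>q9; q10-1>q13; q11-0>q13; q11-1>q11; q12-0>q0; q12-1>q14; q13-0>q14; q13-1>q13; q14-0>q5; q14-1>q14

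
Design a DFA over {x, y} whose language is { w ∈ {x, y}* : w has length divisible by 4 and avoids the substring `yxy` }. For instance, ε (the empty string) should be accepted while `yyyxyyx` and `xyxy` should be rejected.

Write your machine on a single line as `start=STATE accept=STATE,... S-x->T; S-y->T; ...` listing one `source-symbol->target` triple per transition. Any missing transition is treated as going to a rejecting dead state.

start=s0; accept=s0,s10,s11; s0-x->s1; s0-y->s2; s1-x->s3; s1-y->s4; s2-x->s5; s2-y->s4; s3-x->s6; s3-y->s7; s4-x->s8; s4-y->s7; s5-x->s6; s5-y->s9; s6-x->s0; s6-y->s10; s7-x->s11; s7-y->s10; s8-x->s0; s8-y->s9; s9-x->s9; s9-y->s9; s10-x->s12; s10-y->s2; s11-x->s1; s11-y->s9; s12-x->s3; s12-y->s9

Run two small machines in parallel and take their product. One (4 states) tracks the input length modulo 4; the other (4 states) tracks partial matches of the forbidden pattern `yxy`. Each combined state is a pair, one component from each; accept when both components accept. Minimizing collapses redundant product states.
A 13-state machine:
          x    y  
>* s0     s1   s2 
   s1     s3   s4 
   s2     s5   s4 
   s3     s6   s7 
   s4     s8   s7 
   s5     s6   s9 
   s6     s0  s10 
   s7    s11  s10 
   s8     s0   s9 
   s9     s9   s9 
 * s10   s12   s2 
 * s11    s1   s9 
   s12    s3   s9 
(> = start, * = accepting)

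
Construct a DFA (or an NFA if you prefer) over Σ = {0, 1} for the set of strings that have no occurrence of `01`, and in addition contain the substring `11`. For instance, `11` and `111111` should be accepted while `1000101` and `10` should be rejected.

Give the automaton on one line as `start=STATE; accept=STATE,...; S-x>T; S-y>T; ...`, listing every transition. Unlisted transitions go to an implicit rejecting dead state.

start=q0; accept=q4,q7; q0-0>q1; q0-1>q2; q1-0>q1; q1-1>q3; q2-0>q1; q2-1>q4; q3-0>q5; q3-1>q6; q4-0>q7; q4-1>q4; q5-0>q5; q5-1>q3; q6-0>q6; q6-1>q6; q7-0>q7; q7-1>q6

Handle the two conditions separately and then intersect. The first has 3 states tracking partial matches of the forbidden pattern `01`; the second has 3 states tracking whether and how much of `11` has been seen. A product state is a pair (one from each), accepting exactly when both do.
8 states suffice.
        0   1  
>  q0   q1  q2 
   q1   q1  q3 
   q2   q1  q4 
   q3   q5  q6 
 * q4   q7  q4 
   q5   q5  q3 
   q6   q6  q6 
 * q7   q7  q6 
(> = start, * = accepting)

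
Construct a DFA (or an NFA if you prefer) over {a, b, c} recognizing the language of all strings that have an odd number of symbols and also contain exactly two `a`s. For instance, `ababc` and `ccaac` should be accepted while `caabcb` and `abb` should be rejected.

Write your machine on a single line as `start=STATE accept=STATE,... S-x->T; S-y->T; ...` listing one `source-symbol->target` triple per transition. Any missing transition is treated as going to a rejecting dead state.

Build one automaton per condition and run them in lockstep. One (2 states) tracks the input length modulo 2; the other (4 states) tracks the count of `a`s, saturating at 3. Each combined state is a pair, one component from each; accept when both components accept. Equivalent product states are then merged.
A 7-state machine:
        a   b   c  
>  s0   s1  s2  s2 
   s1   s3  s4  s4 
   s2   s4  s0  s0 
   s3   s5  s6  s6 
   s4   s6  s1  s1 
   s5   s5  s5  s5 
 * s6   s5  s3  s3 
(> = start, * = accepting)

start=s0; accept=s6; s0-a->s1; s0-b->s2; s0-c->s2; s1-a->s3; s1-b->s4; s1-c->s4; s2-a->s4; s2-b->s0; s2-c->s0; s3-a->s5; s3-b->s6; s3-c->s6; s4-a->s6; s4-b->s1; s4-c->s1; s5-a->s5; s5-b->s5; s5-c->s5; s6-a->s5; s6-b->s3; s6-c->s3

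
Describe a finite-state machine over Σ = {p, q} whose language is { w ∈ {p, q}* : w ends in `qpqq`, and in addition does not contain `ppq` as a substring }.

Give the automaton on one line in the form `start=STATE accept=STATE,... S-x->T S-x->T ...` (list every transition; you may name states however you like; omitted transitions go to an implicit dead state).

Run two small machines in parallel and take their product. The first has 5 states tracking how much of the suffix `qpqq` has currently been matched; the second has 4 states tracking partial matches of the forbidden pattern `ppq`. A product state is a pair (one from each), accepting exactly when both do.
12 states suffice.
          p    q  
>  S0     S1   S2 
   S1     S3   S2 
   S2     S4   S2 
   S3     S3   S5 
   S4     S3   S6 
   S5     S7   S5 
   S6     S4   S8 
   S7     S9  S10 
 * S8     S4   S2 
   S9     S9   S5 
   S10    S7  S11 
   S11    S7   S5 
(> = start, * = accepting)

start=S0 accept=S8 S0-p->S1 S0-q->S2 S1-p->S3 S1-q->S2 S2-p->S4 S2-q->S2 S3-p->S3 S3-q->S5 S4-p->S3 S4-q->S6 S5-p->S7 S5-q->S5 S6-p->S4 S6-q->S8 S7-p->S9 S7-q->S10 S8-p->S4 S8-q->S2 S9-p->S9 S9-q->S5 S10-p->S7 S10-q->S11 S11-p->S7 S11-q->S5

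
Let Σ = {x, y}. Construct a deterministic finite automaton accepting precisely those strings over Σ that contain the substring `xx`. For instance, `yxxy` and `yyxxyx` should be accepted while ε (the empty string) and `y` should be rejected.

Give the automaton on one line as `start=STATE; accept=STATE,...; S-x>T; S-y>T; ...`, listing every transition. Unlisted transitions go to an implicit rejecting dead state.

start=q0; accept=q2; q0-x>q1; q0-y>q0; q1-x>q2; q1-y>q0; q2-x>q2; q2-y>q2

States q0..q1 record the length of the longest prefix of `xx` that matches the current input suffix. Reaching q2 means `xx` has been seen, and we stay there forever. Accept from q2.
        x   y  
>  q0   q1  q0 
   q1   q2  q0 
 * q2   q2  q2 
(> = start, * = accepting)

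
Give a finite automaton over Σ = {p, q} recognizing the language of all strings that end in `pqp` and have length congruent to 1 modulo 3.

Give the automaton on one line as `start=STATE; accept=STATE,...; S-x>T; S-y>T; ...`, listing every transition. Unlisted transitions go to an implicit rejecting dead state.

Handle the two conditions separately and then intersect. One (4 states) tracks how much of the suffix `pqp` has currently been matched; the other (3 states) tracks the input length modulo 3. Each combined state is a pair, one component from each; accept when both components accept. Equivalent product states are then merged.
With 6 states:
       p  q 
>  A   B  B 
   B   C  D 
   C   A  E 
   D   A  A 
   E   F  B 
 * F   C  D 
(> = start, * = accepting)

start=A; accept=F; A-p>B; A-q>B; B-p>C; B-q>D; C-p>A; C-q>E; D-p>A; D-q>A; E-p>F; E-q>B; F-p>C; F-q>D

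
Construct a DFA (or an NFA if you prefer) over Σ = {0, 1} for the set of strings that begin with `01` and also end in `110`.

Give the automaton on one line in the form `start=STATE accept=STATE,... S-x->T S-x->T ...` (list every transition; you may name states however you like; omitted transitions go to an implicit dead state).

Handle the two conditions separately and then intersect. One (4 states) tracks whether the input so far still matches the prefix `01`; the other (4 states) tracks how much of the suffix `110` has currently been matched. Each combined state is a pair, one component from each; accept when both components accept.
10 states suffice.
        0   1  
>  q0   q1  q2 
   q1   q3  q4 
   q2   q3  q5 
   q3   q3  q2 
   q4   q6  q7 
   q5   q8  q5 
   q6   q6  q4 
   q7   q9  q7 
   q8   q3  q2 
 * q9   q6  q4 
(> = start, * = accepting)

start=q0 accept=q9 q0-0->q1 q0-1->q2 q1-0->q3 q1-1->q4 q2-0->q3 q2-1->q5 q3-0->q3 q3-1->q2 q4-0->q6 q4-1->q7 q5-0->q8 q5-1->q5 q6-0->q6 q6-1->q4 q7-0->q9 q7-1->q7 q8-0->q3 q8-1->q2 q9-0->q6 q9-1->q4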